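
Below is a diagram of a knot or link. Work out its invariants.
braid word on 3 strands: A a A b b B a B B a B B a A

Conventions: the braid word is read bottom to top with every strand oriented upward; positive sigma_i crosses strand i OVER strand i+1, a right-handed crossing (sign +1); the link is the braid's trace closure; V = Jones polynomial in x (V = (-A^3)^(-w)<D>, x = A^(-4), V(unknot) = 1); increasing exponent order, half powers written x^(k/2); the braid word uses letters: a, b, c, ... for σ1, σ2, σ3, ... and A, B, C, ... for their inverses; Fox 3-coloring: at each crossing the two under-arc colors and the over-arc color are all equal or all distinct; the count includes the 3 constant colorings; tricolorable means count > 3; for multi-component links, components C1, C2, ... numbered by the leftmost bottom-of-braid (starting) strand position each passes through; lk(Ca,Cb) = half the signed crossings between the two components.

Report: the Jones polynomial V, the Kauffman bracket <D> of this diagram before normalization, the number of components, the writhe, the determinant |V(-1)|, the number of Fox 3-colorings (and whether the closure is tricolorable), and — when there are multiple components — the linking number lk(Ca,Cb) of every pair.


V = x^-5 - 2x^-4 + 2x^-3 - 2x^-2 + 2x^-1 - 1 + x
<D> = A^-10 - A^-6 + 2A^-2 - 2A^2 + 2A^6 - 2A^10 + A^14 (w = -2)
1 component over 14 crossings, w = -2
3 Fox colorings among 3^14, |V(-1)| = 11: not tricolorable
why: det 11 = |V(-1)|; not divisible by 3, so not tricolorable


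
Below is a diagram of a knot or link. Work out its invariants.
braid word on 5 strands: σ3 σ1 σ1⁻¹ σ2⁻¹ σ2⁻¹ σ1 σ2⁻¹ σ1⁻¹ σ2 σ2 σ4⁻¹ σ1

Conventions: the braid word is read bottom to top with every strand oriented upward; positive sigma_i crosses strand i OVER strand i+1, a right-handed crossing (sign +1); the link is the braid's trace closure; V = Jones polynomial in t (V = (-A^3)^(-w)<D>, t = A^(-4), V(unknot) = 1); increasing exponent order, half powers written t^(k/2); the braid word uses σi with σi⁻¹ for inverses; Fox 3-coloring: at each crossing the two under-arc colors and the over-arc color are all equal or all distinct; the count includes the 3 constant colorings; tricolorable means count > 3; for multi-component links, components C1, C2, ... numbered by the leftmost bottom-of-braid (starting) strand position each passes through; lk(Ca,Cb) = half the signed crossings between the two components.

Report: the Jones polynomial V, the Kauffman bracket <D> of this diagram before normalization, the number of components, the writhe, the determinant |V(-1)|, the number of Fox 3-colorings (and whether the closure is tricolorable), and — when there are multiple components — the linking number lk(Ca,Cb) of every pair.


V(t) = -t^-3 + t^-2 - t^-1 + 3 - t + t^2 - t^3
bracket: -A^-12 + A^-8 - A^-4 + 3 - A^4 + A^8 - A^12, w = 0
1 component, writhe 0, over 12 crossings
det 9, colorings 27 of 3^12 — tricolorable
observation: |V(-1)| = 9: so tricolorable, since 3 divides 9


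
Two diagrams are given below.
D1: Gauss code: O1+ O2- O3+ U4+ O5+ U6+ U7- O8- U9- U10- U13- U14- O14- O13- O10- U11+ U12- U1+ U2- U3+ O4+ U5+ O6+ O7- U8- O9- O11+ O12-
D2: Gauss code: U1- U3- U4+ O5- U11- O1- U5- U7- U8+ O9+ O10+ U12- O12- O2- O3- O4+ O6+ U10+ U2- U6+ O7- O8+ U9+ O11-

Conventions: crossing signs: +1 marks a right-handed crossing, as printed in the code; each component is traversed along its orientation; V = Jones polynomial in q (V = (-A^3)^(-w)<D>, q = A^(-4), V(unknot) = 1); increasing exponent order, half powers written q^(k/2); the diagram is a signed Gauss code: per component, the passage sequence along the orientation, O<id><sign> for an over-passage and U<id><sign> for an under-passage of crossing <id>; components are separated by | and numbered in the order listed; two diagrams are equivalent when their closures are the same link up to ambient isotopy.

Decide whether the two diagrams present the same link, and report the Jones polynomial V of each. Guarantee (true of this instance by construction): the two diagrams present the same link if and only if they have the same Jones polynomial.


same link: no
V(D1) = 1  [14 crossings, <D> = A^-6, w = -2]
V(D2) = -q^-4 + q^-3 + q^-1  (w -2, c 12, <D> = A^-2 + A^6 - A^10)
note: 2 values of V(q) split the 2 diagrams


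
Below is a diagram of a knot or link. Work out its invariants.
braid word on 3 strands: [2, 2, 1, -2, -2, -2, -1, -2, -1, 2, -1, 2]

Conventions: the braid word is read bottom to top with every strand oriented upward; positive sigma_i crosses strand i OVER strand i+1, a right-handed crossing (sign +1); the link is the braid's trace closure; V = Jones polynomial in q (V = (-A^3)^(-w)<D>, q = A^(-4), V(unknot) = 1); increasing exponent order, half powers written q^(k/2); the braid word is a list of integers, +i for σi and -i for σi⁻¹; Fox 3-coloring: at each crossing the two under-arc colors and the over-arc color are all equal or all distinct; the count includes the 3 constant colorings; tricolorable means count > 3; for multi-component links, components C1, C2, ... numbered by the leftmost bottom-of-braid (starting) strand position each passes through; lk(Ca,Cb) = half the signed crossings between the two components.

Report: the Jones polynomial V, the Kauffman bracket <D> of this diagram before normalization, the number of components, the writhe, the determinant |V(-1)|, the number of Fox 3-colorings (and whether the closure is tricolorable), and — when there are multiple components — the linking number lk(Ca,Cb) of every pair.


V(q) = -q^-6 + 2q^-5 - 3q^-4 + 4q^-3 - 4q^-2 + 4q^-1 - 2 + 2q - q^2
bracket: -A^-14 + 2A^-10 - 2A^-6 + 4A^-2 - 4A^2 + 4A^6 - 3A^10 + 2A^14 - A^18, w = -2
1 component, writhe -2, over 12 crossings
det 23, colorings 3 of 3^12 — not tricolorable
observation: |V(-1)| = 23: so not tricolorable, since 3 does not divide 23


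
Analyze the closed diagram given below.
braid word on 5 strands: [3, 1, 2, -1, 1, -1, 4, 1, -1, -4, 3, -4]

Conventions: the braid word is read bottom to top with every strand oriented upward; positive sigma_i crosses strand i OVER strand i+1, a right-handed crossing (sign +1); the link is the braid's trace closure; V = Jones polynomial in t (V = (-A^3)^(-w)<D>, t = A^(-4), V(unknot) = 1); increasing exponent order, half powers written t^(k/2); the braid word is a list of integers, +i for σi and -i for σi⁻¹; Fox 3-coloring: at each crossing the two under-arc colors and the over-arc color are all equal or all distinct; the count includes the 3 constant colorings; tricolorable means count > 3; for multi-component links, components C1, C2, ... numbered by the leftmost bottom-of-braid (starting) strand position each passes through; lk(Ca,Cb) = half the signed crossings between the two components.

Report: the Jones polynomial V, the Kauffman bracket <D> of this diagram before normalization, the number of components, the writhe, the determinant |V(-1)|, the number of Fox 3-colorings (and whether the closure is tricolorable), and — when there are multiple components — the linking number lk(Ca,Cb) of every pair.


V = 1 + t + t^2 + t^3
<D> = A^-6 + A^-2 + A^2 + A^6 (w = +2)
3 components over 12 crossings, w = +2
lk(C1,C2): 0
lk(C1,C3) = +1
linking number lk(C2,C3) = 0
9 Fox colorings among 3^12, |V(-1)| = 0: tricolorable
why: inverse pairs cancel, leaving σ3 σ1 σ2 σ1⁻¹ σ3 σ4⁻¹


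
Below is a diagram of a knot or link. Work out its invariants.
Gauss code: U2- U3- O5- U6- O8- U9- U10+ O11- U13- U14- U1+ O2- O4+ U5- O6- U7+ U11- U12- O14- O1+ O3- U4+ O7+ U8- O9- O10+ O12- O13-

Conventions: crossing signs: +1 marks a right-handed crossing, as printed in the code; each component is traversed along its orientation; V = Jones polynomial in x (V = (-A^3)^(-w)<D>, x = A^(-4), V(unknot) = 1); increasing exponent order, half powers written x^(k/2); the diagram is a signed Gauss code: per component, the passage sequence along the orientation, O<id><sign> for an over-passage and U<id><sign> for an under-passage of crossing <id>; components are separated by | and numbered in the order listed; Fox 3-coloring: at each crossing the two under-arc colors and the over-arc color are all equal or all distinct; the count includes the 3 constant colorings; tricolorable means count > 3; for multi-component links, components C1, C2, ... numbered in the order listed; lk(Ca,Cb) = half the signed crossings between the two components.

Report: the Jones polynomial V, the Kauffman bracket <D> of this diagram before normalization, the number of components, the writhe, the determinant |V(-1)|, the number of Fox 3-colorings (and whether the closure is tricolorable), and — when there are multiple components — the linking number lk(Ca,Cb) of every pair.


Jones polynomial: V(x) = -x^-9 + 2x^-8 - 3x^-7 + 3x^-6 - 3x^-5 + 3x^-4 - x^-3 + x^-2
<D> = A^-10 - A^-6 + 3A^-2 - 3A^2 + 3A^6 - 3A^10 + 2A^14 - A^18; writhe -6
components 1, writhe -6 (14 crossings)
3-colorings: 3 of 3^14, det 17 — not tricolorable
note: the span of V is 7, forcing >= 7 crossings in any diagram


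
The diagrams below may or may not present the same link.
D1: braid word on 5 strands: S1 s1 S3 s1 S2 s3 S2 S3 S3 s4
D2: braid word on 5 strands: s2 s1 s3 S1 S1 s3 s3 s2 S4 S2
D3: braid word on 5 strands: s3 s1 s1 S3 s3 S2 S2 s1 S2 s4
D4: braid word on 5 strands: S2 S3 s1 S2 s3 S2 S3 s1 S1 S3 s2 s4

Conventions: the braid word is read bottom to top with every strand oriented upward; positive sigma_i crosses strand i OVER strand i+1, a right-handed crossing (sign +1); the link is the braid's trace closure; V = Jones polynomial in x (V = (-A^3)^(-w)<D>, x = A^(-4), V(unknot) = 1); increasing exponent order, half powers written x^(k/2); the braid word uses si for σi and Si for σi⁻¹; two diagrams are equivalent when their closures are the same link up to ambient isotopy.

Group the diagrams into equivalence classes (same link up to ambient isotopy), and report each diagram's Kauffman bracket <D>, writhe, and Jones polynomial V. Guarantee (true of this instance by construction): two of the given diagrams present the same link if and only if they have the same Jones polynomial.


grouping into links: {D1, D4} | {D2} | {D3}
V(D1) = -x^-6 + x^-5 - x^-4 + 2x^-3 - x^-2 + x^-1  (w -2, c 10, <D> = A^-2 - A^2 + 2A^6 - A^10 + A^14 - A^18)
V(D2) = x + x^3 - x^4  [10 crossings, <D> = -A^-10 + A^-6 + A^2, w = +2]
D3 (bracket -A^-6 + 2A^-2 - 2A^2 + 3A^6 - 2A^10 + 2A^14 - A^18; 10 crossings at w = +2): V = -x^-3 + 2x^-2 - 2x^-1 + 3 - 2x + 2x^2 - x^3
V(D4) = -x^-6 + x^-5 - x^-4 + 2x^-3 - x^-2 + x^-1  (w -2, c 12, <D> = A^-2 - A^2 + 2A^6 - A^10 + A^14 - A^18)
why: comparing 4 Jones polynomials yields 3 groups


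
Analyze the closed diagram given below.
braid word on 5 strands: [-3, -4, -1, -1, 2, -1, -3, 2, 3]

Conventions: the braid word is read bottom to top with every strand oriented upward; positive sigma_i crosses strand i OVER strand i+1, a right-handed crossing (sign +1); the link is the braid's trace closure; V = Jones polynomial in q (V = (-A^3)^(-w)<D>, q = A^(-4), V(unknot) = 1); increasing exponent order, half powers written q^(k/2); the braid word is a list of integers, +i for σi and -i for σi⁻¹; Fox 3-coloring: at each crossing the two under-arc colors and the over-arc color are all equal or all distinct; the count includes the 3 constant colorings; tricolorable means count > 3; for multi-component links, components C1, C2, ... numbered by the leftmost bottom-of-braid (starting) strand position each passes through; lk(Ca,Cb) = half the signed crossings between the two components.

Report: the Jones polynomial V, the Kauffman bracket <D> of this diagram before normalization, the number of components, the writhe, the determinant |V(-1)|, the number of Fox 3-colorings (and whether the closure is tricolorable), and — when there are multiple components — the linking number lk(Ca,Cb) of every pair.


Jones polynomial: V(q) = q^(-7/2) - 2q^(-5/2) + q^(-3/2) - 2q^(-1/2) + q^(1/2) - q^(3/2)
<D> = A^-15 - A^-11 + 2A^-7 - A^-3 + 2A - A^5; writhe -3
components 2, writhe -3 (9 crossings)
linking number lk(C1,C2) = 0
3-colorings: 3 of 3^9, det 8 — not tricolorable
note: |V(-1)| = 8: so not tricolorable, since 3 does not divide 8


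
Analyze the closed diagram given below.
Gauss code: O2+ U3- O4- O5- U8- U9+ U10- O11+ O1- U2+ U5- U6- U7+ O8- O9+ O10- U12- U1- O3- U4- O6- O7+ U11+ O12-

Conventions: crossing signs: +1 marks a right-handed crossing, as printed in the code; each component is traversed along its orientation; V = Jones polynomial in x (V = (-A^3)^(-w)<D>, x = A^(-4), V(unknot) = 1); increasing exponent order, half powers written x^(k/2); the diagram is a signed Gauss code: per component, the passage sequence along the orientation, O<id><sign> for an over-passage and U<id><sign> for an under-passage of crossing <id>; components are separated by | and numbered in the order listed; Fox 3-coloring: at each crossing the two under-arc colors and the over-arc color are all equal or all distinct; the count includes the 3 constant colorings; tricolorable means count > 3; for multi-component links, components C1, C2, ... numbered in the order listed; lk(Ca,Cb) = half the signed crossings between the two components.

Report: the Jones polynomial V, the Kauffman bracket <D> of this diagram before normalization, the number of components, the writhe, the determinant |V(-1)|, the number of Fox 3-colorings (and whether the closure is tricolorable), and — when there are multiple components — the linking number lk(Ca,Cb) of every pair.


V = x^-7 - 2x^-6 + 2x^-5 - 3x^-4 + 3x^-3 - 2x^-2 + 2x^-1
<D> = 2A^-8 - 2A^-4 + 3 - 3A^4 + 2A^8 - 2A^12 + A^16 (w = -4)
1 component over 12 crossings, w = -4
9 Fox colorings among 3^12, |V(-1)| = 15: tricolorable
why: the span of V is 6, forcing >= 6 crossings in any diagram


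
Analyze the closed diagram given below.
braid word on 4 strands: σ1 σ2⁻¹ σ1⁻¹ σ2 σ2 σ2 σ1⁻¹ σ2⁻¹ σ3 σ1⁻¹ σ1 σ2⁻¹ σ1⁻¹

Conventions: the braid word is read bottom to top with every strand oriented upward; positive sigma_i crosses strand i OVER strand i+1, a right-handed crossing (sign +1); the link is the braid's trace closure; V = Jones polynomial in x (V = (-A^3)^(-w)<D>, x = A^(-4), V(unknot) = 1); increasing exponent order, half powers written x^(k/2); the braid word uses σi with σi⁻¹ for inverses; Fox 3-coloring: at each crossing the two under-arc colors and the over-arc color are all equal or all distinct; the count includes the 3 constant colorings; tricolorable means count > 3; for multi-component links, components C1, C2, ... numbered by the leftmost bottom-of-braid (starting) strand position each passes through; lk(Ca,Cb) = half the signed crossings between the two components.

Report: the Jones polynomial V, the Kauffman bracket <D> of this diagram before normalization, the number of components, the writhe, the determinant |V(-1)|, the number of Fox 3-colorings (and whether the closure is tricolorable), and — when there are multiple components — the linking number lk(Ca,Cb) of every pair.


Jones polynomial: V(x) = -x^-5 + x^-4 - x^-3 + 2x^-2 - x^-1 + 2 - x
<D> = A^-7 - 2A^-3 + A - 2A^5 + A^9 - A^13 + A^17; writhe -1
components 1, writhe -1 (13 crossings)
3-colorings: 9 of 3^13, det 9 — tricolorable
note: w = -1 (over 13 crossings) is diagram-only; (-A^3)^(1) removes it from V


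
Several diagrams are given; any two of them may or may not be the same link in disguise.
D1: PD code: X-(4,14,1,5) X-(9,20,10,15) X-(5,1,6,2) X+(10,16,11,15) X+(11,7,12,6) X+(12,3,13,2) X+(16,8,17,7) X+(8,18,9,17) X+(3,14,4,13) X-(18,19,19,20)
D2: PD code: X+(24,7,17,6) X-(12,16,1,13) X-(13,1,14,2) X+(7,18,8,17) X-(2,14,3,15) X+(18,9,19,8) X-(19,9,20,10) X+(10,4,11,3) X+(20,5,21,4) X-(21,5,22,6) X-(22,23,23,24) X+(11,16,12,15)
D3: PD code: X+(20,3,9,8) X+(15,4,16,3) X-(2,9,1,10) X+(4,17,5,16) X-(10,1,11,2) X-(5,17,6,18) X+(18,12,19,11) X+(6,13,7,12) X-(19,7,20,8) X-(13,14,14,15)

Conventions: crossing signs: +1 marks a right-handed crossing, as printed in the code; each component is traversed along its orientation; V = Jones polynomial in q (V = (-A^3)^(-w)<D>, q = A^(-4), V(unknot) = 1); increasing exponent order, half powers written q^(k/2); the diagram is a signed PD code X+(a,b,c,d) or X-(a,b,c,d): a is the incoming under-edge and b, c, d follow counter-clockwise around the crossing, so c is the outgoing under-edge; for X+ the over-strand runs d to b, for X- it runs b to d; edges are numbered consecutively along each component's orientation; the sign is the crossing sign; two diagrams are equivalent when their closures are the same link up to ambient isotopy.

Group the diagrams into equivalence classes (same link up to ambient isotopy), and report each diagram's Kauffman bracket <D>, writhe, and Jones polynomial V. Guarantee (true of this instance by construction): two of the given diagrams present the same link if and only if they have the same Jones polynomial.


grouping into links: {D1} | {D2, D3}
V(D1) = 1 + q + q^2 + q^3  (w +2, c 10, <D> = A^-6 + A^-2 + A^2 + A^6)
D2 (bracket A^-8 + 2 + A^8; 12 crossings at w = 0): V = q^-2 + 2 + q^2
D3 (bracket A^-8 + 2 + A^8; 10 crossings at w = 0): V = q^-2 + 2 + q^2
why: comparing 3 Jones polynomials yields 2 groups


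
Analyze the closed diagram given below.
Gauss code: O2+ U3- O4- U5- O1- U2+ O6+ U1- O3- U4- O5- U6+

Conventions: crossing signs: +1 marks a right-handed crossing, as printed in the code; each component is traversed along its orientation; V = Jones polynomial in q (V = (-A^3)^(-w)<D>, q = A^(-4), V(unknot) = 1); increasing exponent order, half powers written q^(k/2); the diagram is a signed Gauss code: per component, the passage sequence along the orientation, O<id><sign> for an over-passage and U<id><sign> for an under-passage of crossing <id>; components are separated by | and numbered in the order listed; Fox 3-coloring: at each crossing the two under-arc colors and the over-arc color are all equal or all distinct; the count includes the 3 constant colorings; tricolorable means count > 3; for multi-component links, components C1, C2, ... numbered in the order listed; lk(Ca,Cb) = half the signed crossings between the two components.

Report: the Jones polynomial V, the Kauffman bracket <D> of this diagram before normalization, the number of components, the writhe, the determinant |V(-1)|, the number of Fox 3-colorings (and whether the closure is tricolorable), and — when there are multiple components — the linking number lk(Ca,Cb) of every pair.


V(q) = q^-5 - 2q^-4 + 2q^-3 - 2q^-2 + 2q^-1 - 1 + q
bracket: A^-10 - A^-6 + 2A^-2 - 2A^2 + 2A^6 - 2A^10 + A^14, w = -2
1 component, writhe -2, over 6 crossings
det 11, colorings 3 of 3^6 — not tricolorable
observation: det 11 = |V(-1)|; not divisible by 3, so not tricolorable


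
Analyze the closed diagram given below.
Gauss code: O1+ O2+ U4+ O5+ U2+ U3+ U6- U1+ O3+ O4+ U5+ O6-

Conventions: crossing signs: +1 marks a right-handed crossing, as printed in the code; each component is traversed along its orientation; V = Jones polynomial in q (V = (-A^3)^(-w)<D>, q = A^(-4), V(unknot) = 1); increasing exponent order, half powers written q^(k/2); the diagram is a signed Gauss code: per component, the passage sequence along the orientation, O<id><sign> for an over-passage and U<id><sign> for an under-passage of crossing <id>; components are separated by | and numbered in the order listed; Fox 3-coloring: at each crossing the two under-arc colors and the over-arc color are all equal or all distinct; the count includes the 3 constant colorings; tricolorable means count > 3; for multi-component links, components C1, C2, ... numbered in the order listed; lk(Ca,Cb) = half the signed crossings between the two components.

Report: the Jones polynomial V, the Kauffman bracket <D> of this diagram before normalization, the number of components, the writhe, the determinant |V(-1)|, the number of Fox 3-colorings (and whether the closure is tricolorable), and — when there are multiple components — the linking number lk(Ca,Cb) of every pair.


Jones polynomial: V(q) = q + q^3 - q^4
<D> = -A^-4 + 1 + A^8; writhe +4
components 1, writhe +4 (6 crossings)
3-colorings: 9 of 3^6, det 3 — tricolorable
note: |V(-1)| = 3: so tricolorable, since 3 divides 3


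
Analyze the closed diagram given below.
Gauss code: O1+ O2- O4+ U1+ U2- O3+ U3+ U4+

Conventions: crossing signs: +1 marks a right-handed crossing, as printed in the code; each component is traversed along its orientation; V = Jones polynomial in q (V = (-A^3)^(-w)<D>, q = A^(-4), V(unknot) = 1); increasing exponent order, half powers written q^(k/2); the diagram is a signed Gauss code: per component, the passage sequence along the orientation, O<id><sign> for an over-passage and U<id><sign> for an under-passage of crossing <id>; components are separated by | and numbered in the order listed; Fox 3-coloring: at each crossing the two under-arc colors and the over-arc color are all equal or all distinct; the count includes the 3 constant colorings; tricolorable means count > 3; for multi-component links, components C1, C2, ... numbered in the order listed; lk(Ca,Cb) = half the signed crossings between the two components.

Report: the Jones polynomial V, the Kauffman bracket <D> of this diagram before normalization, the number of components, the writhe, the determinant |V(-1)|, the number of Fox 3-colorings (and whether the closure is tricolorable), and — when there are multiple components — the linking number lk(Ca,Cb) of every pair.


V = 1
<D> = A^6 (w = +2)
1 component over 4 crossings, w = +2
3 Fox colorings among 3^4, |V(-1)| = 1: not tricolorable
why: w = +2 shifts under R1 moves; the (-A^3)^(-2) factor cancels that in V


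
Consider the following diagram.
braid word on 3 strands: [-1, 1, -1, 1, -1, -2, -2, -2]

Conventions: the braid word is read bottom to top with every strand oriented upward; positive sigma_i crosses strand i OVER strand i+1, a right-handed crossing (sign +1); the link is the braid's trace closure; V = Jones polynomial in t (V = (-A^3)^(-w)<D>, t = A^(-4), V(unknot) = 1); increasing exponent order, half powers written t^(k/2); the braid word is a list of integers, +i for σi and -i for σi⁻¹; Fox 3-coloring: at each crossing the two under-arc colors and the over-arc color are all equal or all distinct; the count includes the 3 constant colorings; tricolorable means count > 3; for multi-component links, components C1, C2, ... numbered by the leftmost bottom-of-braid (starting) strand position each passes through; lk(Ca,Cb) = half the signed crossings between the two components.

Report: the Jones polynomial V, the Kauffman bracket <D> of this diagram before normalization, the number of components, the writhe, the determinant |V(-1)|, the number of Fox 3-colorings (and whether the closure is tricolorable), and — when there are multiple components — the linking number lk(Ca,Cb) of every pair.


V = -t^-4 + t^-3 + t^-1
<D> = A^-8 + 1 - A^4 (w = -4)
1 component over 8 crossings, w = -4
9 Fox colorings among 3^8, |V(-1)| = 3: tricolorable
why: w = -4 shifts under R1 moves; the (-A^3)^(4) factor cancels that in V


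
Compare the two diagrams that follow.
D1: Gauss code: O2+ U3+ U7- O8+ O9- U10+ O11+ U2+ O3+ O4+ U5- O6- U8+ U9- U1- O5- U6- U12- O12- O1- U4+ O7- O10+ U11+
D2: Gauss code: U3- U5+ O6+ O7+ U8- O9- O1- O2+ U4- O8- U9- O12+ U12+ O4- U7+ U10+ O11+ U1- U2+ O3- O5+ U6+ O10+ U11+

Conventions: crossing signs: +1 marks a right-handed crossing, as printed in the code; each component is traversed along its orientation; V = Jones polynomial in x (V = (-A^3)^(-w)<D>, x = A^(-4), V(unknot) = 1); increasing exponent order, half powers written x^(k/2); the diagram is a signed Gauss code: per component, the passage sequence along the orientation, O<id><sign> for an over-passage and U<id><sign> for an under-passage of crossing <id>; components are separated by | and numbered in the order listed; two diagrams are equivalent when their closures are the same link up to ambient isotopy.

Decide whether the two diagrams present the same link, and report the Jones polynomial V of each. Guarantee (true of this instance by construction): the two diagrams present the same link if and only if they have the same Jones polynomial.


same link: yes
V(D1) = -x^-3 + x^-2 - x^-1 + 3 - x + x^2 - x^3  [12 crossings, <D> = -A^-12 + A^-8 - A^-4 + 3 - A^4 + A^8 - A^12, w = 0]
V(D2) = -x^-3 + x^-2 - x^-1 + 3 - x + x^2 - x^3  (w +2, c 12, <D> = -A^-6 + A^-2 - A^2 + 3A^6 - A^10 + A^14 - A^18)
note: one V(x) for all 2 diagrams — one class (guaranteed)


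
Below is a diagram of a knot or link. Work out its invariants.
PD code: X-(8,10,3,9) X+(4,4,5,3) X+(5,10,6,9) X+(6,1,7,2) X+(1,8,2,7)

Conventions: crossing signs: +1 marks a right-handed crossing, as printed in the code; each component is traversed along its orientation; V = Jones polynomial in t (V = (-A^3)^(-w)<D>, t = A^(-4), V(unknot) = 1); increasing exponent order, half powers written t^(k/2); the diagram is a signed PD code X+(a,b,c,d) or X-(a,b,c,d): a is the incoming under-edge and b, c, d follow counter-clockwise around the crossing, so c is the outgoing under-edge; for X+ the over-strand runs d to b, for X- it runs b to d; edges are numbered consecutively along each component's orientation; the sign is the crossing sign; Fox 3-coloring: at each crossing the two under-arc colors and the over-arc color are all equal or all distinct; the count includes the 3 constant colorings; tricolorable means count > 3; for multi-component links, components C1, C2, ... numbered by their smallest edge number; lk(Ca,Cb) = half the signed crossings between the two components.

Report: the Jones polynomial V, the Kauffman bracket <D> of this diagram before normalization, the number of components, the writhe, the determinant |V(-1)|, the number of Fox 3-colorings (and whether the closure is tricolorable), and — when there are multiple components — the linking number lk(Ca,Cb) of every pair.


V = 1 + t + t^2 + t^3
<D> = -A^-3 - A - A^5 - A^9 (w = +3)
3 components over 5 crossings, w = +3
lk(C1,C2): +1
lk(C1,C3) = 0
linking number lk(C2,C3) = 0
9 Fox colorings among 3^6, |V(-1)| = 0: tricolorable
why: summing lk over 3 pairs gives +1


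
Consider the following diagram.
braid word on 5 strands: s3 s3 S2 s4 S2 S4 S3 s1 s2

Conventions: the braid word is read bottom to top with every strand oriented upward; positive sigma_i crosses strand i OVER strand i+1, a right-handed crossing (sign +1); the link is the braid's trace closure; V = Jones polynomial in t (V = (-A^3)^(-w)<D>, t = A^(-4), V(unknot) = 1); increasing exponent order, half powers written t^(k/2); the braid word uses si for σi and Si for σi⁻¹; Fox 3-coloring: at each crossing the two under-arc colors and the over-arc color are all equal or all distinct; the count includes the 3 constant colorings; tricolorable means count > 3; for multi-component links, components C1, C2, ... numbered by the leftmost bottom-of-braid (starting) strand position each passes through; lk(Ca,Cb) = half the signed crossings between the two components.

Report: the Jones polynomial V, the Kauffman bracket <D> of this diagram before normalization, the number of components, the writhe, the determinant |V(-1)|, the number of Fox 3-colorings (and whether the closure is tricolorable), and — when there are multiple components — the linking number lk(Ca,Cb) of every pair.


V(t) = -t^(-5/2) - t^(5/2)
bracket: A^-7 + A^13, w = +1
2 components, writhe +1, over 9 crossings
lk(C1,C2) = 0
det 0, colorings 9 of 3^9 — tricolorable
observation: palindromic: swapping t for 1/t fixes V


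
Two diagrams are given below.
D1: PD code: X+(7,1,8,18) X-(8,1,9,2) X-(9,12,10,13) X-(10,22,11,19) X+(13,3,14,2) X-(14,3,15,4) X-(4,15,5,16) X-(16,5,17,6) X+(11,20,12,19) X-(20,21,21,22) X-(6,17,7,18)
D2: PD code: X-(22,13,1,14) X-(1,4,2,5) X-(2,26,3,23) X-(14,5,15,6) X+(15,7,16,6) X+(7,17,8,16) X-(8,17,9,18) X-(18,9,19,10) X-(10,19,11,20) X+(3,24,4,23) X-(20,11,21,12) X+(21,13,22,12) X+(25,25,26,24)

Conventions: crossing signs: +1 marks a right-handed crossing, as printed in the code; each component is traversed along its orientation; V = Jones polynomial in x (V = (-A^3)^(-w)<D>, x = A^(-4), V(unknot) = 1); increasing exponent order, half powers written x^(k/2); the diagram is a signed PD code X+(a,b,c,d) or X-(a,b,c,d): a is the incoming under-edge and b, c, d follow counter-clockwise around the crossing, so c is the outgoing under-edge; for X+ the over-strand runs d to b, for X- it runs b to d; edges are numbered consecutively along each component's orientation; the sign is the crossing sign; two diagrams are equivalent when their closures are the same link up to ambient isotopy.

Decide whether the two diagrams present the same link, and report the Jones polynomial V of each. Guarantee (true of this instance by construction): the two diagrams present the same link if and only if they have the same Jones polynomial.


equivalent: yes
V(D1) = x^(-9/2) - x^(-5/2) - x^(-3/2) - x^(-1/2)  (w -5, c 11, <D> = A^-13 + A^-9 + A^-5 - A^3)
D2 (bracket A^-7 + A^-3 + A - A^9; 13 crossings at w = -3): V = x^(-9/2) - x^(-5/2) - x^(-3/2) - x^(-1/2)
why: from 11 to 13 crossings by R-moves: one link, two diagrams


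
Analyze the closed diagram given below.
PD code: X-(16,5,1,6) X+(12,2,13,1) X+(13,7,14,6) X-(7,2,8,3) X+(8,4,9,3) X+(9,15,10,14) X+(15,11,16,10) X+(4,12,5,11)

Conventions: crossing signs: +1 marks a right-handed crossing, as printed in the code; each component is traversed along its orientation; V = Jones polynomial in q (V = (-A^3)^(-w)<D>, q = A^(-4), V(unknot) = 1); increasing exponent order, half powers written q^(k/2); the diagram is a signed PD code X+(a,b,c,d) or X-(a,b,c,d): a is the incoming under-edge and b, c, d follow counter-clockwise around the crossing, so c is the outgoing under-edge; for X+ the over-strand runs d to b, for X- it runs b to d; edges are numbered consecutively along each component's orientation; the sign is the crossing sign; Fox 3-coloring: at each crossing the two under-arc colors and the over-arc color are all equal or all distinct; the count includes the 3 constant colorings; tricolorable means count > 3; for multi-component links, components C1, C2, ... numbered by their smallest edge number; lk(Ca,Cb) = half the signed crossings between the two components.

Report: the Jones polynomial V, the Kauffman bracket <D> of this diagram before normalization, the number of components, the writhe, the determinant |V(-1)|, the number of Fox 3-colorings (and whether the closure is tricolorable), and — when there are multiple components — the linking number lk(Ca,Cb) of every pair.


V = q - q^2 + 2q^3 - q^4 + q^5 - q^6
<D> = -A^-12 + A^-8 - A^-4 + 2 - A^4 + A^8 (w = +4)
1 component over 8 crossings, w = +4
3 Fox colorings among 3^8, |V(-1)| = 7: not tricolorable
why: the span of V is 5, forcing >= 5 crossings in any diagram


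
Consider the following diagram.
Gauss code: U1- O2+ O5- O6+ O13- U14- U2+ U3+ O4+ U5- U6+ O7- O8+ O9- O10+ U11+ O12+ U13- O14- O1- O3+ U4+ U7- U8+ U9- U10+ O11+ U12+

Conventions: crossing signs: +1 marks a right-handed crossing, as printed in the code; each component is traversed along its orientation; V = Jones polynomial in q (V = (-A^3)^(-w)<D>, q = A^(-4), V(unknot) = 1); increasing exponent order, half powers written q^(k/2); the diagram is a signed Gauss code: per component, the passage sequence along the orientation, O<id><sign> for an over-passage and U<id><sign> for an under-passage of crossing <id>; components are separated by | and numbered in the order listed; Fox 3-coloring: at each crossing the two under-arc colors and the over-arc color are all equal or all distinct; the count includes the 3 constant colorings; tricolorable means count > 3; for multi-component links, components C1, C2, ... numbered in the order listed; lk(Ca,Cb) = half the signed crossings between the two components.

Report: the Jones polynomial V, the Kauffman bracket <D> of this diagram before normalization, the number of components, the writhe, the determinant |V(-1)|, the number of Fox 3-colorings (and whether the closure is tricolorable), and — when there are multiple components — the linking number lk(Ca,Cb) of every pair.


Jones polynomial: V(q) = q^-1 - 1 + 2q - 2q^2 + 2q^3 - 2q^4 + q^5
<D> = A^-14 - 2A^-10 + 2A^-6 - 2A^-2 + 2A^2 - A^6 + A^10; writhe +2
components 1, writhe +2 (14 crossings)
3-colorings: 3 of 3^14, det 11 — not tricolorable
note: |V(-1)| = 11: so not tricolorable, since 3 does not divide 11


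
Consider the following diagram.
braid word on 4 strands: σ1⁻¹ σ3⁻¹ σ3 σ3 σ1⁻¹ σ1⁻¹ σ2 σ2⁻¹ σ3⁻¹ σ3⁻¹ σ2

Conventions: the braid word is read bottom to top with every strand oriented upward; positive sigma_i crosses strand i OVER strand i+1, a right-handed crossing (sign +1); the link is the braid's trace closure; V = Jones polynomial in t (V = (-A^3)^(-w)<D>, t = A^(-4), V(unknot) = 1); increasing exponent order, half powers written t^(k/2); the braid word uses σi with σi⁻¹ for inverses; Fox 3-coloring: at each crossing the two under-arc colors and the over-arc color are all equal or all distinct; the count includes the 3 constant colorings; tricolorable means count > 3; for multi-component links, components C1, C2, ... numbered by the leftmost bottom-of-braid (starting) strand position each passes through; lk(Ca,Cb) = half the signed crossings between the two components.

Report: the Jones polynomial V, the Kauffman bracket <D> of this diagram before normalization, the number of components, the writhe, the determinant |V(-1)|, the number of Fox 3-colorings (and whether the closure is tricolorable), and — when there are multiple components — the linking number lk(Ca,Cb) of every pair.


V(t) = -t^-4 + t^-3 + t^-1
bracket: -A^-5 - A^3 + A^7, w = -3
1 component, writhe -3, over 11 crossings
det 3, colorings 9 of 3^11 — tricolorable
observation: the word shrinks to σ1⁻¹ σ3 σ1⁻¹ σ1⁻¹ σ3⁻¹ σ3⁻¹ σ2 after cancelling


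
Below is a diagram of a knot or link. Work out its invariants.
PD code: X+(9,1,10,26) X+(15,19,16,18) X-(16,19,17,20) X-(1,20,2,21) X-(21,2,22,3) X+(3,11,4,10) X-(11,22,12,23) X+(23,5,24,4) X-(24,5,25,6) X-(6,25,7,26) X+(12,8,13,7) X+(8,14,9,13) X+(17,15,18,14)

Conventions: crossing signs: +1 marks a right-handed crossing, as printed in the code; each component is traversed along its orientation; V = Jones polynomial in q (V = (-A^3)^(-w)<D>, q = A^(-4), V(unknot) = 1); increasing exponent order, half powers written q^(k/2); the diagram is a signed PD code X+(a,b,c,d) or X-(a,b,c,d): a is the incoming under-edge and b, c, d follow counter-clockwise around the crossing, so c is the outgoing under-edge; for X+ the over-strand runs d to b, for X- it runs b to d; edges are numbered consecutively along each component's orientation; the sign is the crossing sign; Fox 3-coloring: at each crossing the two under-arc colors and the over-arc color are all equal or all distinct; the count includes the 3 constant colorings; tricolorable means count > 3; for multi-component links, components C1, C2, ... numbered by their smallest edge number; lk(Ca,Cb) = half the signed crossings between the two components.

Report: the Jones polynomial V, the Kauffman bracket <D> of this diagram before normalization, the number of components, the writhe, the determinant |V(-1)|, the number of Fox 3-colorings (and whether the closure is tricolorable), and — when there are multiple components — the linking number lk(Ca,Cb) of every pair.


V(q) = -q^-3 + q^-2 - q^-1 + 3 - q + q^2 - q^3
bracket: A^-9 - A^-5 + A^-1 - 3A^3 + A^7 - A^11 + A^15, w = +1
1 component, writhe +1, over 13 crossings
det 9, colorings 27 of 3^13 — tricolorable
observation: palindromic: swapping q for 1/q fixes V


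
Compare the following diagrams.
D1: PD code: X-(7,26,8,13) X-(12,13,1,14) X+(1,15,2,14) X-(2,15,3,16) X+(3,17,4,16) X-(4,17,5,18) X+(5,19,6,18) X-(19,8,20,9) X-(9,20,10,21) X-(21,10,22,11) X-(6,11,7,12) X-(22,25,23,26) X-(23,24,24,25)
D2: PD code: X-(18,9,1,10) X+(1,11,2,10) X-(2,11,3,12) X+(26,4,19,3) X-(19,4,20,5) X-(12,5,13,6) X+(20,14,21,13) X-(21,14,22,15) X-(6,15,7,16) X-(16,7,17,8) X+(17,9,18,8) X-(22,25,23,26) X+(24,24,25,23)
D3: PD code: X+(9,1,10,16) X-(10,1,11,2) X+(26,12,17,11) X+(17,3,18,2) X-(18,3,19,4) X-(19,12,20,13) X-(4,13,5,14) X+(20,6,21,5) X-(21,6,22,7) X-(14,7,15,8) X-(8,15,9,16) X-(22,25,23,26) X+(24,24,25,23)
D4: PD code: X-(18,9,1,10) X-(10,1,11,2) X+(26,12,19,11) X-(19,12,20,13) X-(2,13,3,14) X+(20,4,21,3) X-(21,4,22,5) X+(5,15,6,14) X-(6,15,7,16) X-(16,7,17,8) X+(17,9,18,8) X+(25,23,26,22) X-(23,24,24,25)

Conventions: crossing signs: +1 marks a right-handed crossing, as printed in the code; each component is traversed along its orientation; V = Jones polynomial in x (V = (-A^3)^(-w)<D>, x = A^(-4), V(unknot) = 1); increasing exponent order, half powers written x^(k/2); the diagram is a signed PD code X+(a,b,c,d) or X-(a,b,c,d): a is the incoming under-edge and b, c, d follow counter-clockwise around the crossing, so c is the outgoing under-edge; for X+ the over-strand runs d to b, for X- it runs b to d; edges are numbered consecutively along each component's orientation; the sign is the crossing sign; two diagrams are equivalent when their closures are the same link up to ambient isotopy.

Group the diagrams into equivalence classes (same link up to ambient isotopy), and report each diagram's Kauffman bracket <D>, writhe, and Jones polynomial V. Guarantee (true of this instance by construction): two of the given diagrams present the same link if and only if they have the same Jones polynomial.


equivalence classes: {D1} | {D2, D3, D4}
D1 (bracket A^-15 + A^-7 - A^-3 + A; 13 crossings at w = -7): V = -x^(-11/2) + x^(-9/2) - x^(-7/2) - x^(-3/2)
V(D2) = x^(-9/2) - x^(-5/2) - x^(-3/2) - x^(-1/2)  (w -3, c 13, <D> = A^-7 + A^-3 + A - A^9)
V(D3) = x^(-9/2) - x^(-5/2) - x^(-3/2) - x^(-1/2)  (w -3, c 13, <D> = A^-7 + A^-3 + A - A^9)
V(D4) = x^(-9/2) - x^(-5/2) - x^(-3/2) - x^(-1/2)  [13 crossings, <D> = A^-7 + A^-3 + A - A^9, w = -3]
key observation: V(x) takes 2 values over 4 diagrams, fixing the grouping


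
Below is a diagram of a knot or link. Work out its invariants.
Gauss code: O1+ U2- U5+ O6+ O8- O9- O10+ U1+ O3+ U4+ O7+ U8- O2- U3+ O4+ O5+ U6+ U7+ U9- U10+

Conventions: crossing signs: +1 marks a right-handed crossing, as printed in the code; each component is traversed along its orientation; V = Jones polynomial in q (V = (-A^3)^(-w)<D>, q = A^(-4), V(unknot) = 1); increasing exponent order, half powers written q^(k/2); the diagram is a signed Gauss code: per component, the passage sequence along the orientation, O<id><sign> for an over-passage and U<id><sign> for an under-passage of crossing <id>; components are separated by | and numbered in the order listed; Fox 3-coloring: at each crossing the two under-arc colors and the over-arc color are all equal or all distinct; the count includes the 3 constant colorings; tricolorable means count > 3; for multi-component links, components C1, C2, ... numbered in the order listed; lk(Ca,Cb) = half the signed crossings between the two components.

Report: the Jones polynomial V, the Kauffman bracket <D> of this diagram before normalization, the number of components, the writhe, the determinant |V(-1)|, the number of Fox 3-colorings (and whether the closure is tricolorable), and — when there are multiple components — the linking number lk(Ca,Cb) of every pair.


V(q) = 2q - 2q^2 + 3q^3 - 3q^4 + 2q^5 - 2q^6 + q^7
bracket: A^-16 - 2A^-12 + 2A^-8 - 3A^-4 + 3 - 2A^4 + 2A^8, w = +4
1 component, writhe +4, over 10 crossings
det 15, colorings 9 of 3^10 — tricolorable
observation: w = +4 shifts under R1 moves; the (-A^3)^(-4) factor cancels that in V


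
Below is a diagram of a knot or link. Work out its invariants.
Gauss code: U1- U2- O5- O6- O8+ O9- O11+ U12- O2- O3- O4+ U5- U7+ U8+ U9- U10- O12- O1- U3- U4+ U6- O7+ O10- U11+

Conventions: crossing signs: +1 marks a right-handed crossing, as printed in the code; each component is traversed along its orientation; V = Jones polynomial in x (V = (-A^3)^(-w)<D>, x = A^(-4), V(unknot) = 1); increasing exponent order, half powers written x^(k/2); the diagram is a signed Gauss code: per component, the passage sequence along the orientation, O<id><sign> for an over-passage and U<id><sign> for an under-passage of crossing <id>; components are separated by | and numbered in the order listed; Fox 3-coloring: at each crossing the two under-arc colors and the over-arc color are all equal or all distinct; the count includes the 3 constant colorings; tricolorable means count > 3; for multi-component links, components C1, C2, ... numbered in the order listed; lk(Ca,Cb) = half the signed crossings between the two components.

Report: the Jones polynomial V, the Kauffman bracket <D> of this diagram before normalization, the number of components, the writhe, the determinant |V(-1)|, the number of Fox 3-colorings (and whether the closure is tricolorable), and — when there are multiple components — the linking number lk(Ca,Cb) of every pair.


Jones polynomial: V(x) = -x^-4 + x^-3 + x^-1
<D> = A^-8 + 1 - A^4; writhe -4
components 1, writhe -4 (12 crossings)
3-colorings: 9 of 3^12, det 3 — tricolorable
note: w = -4 (over 12 crossings) is diagram-only; (-A^3)^(4) removes it from V
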